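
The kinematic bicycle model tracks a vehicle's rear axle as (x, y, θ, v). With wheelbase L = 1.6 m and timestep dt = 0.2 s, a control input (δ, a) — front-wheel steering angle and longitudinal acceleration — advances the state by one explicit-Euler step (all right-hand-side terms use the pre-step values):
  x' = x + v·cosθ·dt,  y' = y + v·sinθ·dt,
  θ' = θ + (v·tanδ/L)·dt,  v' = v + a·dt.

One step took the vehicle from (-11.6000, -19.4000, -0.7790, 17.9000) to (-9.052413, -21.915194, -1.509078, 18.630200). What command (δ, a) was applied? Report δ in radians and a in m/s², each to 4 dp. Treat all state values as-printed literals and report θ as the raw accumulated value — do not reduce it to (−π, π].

δ = -0.3154, a = 3.6510

a = (v'−v)/dt = (0.730200)/0.2 = 3.6510
Δθ = θ'−θ = -0.730078;  (v·dt/L) = 17.9000·0.2/1.6 = 2.237500
tan δ = Δθ·L/(v·dt) = -0.326292  →  δ = -0.3154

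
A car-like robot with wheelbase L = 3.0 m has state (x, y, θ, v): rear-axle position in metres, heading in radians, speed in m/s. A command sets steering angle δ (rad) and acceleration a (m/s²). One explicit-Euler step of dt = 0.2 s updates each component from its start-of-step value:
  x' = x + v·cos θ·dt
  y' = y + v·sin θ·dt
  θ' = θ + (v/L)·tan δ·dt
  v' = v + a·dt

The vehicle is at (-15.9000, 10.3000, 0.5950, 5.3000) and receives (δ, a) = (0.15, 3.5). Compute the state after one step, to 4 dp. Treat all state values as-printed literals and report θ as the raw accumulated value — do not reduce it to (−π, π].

x' = -15.9000 + 5.3000·cos(0.5950)·0.2 = -15.0222
y' = 10.3000 + 5.3000·sin(0.5950)·0.2 = 10.8941
θ' = 0.5950 + (5.3000/3.0)·tan(0.15)·0.2 = 0.6484
v' = 5.3000 + 3.5000·0.2 = 6.0000

(-15.0222, 10.8941, 0.6484, 6.0000)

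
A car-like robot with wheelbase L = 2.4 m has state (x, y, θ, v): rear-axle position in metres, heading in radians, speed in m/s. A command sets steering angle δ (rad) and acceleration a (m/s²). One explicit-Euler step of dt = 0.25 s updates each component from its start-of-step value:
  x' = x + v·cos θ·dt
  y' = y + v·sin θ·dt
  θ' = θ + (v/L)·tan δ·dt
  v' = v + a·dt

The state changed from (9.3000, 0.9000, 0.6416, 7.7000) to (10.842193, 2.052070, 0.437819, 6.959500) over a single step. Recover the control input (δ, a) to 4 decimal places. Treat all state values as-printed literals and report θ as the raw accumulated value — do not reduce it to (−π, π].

a = (v'−v)/dt = (-0.740500)/0.25 = -2.9620
Δθ = θ'−θ = -0.203781;  (v·dt/L) = 7.7000·0.25/2.4 = 0.802083
tan δ = Δθ·L/(v·dt) = -0.254065  →  δ = -0.2488

δ = -0.2488, a = -2.9620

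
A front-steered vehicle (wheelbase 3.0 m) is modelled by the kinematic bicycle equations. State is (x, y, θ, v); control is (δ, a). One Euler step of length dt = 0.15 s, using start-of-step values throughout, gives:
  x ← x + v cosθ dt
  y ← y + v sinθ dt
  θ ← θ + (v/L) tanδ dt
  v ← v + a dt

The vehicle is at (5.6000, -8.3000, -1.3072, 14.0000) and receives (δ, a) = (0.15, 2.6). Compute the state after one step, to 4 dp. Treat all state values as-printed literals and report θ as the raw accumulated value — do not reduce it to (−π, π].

(6.1472, -10.3275, -1.2014, 14.3900)

x' = 5.6000 + 14.0000·cos(-1.3072)·0.15 = 6.1472
y' = -8.3000 + 14.0000·sin(-1.3072)·0.15 = -10.3275
θ' = -1.3072 + (14.0000/3.0)·tan(0.15)·0.15 = -1.2014
v' = 14.0000 + 2.6000·0.15 = 14.3900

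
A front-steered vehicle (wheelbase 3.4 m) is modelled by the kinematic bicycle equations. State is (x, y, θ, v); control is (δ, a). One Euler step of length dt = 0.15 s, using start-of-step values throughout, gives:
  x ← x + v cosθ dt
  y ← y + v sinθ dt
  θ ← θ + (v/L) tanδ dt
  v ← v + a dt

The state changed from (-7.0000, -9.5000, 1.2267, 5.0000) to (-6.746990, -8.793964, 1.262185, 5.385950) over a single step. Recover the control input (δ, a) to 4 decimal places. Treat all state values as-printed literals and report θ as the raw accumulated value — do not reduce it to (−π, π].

a = (v'−v)/dt = (0.385950)/0.15 = 2.5730
Δθ = θ'−θ = 0.035485;  (v·dt/L) = 5.0000·0.15/3.4 = 0.220588
tan δ = Δθ·L/(v·dt) = 0.160865  →  δ = 0.1595

δ = 0.1595, a = 2.5730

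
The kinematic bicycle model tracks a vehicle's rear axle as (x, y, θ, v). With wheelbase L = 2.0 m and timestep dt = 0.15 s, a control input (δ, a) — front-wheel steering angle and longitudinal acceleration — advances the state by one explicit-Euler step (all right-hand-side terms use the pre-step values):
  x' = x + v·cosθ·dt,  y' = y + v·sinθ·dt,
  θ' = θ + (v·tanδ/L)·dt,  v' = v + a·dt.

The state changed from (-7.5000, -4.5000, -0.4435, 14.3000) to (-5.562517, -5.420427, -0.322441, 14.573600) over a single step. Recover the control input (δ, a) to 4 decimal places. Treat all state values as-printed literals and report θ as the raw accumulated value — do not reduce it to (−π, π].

δ = 0.1124, a = 1.8240

a = (v'−v)/dt = (0.273600)/0.15 = 1.8240
Δθ = θ'−θ = 0.121059;  (v·dt/L) = 14.3000·0.15/2.0 = 1.072500
tan δ = Δθ·L/(v·dt) = 0.112876  →  δ = 0.1124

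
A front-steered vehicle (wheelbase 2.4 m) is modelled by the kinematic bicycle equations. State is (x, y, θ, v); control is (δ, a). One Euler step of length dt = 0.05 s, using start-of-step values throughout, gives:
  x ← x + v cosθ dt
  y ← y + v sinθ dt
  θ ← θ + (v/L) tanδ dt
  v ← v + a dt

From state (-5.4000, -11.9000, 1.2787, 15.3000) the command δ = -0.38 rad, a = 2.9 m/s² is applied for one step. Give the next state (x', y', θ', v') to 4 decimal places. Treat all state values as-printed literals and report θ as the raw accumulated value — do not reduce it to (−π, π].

x' = -5.4000 + 15.3000·cos(1.2787)·0.05 = -5.1797
y' = -11.9000 + 15.3000·sin(1.2787)·0.05 = -11.1674
θ' = 1.2787 + (15.3000/2.4)·tan(-0.38)·0.05 = 1.1514
v' = 15.3000 + 2.9000·0.05 = 15.4450

(-5.1797, -11.1674, 1.1514, 15.4450)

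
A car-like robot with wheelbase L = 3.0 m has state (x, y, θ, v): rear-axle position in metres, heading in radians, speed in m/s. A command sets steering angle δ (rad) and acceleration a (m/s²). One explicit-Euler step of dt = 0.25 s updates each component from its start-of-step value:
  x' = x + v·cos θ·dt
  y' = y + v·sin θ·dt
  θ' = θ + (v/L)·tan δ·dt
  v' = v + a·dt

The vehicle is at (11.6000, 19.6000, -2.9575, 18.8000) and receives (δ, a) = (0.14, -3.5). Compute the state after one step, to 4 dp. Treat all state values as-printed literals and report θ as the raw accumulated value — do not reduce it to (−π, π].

(6.9794, 18.7396, -2.7367, 17.9250)

x' = 11.6000 + 18.8000·cos(-2.9575)·0.25 = 6.9794
y' = 19.6000 + 18.8000·sin(-2.9575)·0.25 = 18.7396
θ' = -2.9575 + (18.8000/3.0)·tan(0.14)·0.25 = -2.7367
v' = 18.8000 − 3.5000·0.25 = 17.9250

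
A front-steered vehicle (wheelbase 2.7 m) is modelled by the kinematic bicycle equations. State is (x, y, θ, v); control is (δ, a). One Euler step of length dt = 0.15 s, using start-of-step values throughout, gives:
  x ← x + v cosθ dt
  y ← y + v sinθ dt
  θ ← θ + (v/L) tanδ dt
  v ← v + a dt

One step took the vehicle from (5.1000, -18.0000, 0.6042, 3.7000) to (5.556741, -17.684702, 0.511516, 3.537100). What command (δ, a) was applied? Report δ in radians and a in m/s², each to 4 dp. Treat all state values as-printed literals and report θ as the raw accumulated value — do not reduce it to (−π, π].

a = (v'−v)/dt = (-0.162900)/0.15 = -1.0860
Δθ = θ'−θ = -0.092684;  (v·dt/L) = 3.7000·0.15/2.7 = 0.205556
tan δ = Δθ·L/(v·dt) = -0.450895  →  δ = -0.4236

δ = -0.4236, a = -1.0860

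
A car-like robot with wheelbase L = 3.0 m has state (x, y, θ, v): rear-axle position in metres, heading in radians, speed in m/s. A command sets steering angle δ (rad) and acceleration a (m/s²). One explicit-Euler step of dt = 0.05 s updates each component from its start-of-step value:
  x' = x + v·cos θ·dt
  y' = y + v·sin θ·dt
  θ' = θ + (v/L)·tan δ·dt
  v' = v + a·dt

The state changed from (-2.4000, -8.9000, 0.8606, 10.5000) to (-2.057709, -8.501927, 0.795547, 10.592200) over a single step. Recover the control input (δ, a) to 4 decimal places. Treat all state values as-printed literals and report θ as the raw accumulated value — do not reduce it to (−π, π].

δ = -0.3559, a = 1.8440

a = (v'−v)/dt = (0.092200)/0.05 = 1.8440
Δθ = θ'−θ = -0.065053;  (v·dt/L) = 10.5000·0.05/3.0 = 0.175000
tan δ = Δθ·L/(v·dt) = -0.371731  →  δ = -0.3559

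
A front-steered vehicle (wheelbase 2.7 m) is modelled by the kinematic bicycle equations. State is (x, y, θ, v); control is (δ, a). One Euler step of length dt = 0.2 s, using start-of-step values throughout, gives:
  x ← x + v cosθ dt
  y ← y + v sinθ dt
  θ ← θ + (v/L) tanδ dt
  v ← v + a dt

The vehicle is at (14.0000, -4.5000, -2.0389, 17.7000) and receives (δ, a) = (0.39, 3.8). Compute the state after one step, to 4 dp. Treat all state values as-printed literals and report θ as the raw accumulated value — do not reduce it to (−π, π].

(12.4028, -7.6592, -1.5000, 18.4600)

x' = 14.0000 + 17.7000·cos(-2.0389)·0.2 = 12.4028
y' = -4.5000 + 17.7000·sin(-2.0389)·0.2 = -7.6592
θ' = -2.0389 + (17.7000/2.7)·tan(0.39)·0.2 = -1.5000
v' = 17.7000 + 3.8000·0.2 = 18.4600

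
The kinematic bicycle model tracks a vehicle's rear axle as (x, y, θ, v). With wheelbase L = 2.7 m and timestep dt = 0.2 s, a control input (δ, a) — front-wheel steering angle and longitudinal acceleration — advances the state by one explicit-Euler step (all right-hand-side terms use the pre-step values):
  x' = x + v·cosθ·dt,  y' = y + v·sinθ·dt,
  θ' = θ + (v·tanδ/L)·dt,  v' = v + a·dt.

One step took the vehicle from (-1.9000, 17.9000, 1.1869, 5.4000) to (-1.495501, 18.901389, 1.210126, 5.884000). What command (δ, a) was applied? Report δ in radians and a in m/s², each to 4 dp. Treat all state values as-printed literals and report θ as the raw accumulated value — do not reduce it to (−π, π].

δ = 0.0580, a = 2.4200

a = (v'−v)/dt = (0.484000)/0.2 = 2.4200
Δθ = θ'−θ = 0.023226;  (v·dt/L) = 5.4000·0.2/2.7 = 0.400000
tan δ = Δθ·L/(v·dt) = 0.058065  →  δ = 0.0580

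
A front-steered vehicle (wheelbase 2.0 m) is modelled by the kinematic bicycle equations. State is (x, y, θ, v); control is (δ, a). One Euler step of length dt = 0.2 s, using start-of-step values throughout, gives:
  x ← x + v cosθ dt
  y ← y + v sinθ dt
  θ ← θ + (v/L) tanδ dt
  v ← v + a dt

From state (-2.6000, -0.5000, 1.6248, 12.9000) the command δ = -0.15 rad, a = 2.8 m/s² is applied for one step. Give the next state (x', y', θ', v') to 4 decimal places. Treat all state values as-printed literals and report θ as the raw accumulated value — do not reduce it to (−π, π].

(-2.7393, 2.0762, 1.4298, 13.4600)

x' = -2.6000 + 12.9000·cos(1.6248)·0.2 = -2.7393
y' = -0.5000 + 12.9000·sin(1.6248)·0.2 = 2.0762
θ' = 1.6248 + (12.9000/2.0)·tan(-0.15)·0.2 = 1.4298
v' = 12.9000 + 2.8000·0.2 = 13.4600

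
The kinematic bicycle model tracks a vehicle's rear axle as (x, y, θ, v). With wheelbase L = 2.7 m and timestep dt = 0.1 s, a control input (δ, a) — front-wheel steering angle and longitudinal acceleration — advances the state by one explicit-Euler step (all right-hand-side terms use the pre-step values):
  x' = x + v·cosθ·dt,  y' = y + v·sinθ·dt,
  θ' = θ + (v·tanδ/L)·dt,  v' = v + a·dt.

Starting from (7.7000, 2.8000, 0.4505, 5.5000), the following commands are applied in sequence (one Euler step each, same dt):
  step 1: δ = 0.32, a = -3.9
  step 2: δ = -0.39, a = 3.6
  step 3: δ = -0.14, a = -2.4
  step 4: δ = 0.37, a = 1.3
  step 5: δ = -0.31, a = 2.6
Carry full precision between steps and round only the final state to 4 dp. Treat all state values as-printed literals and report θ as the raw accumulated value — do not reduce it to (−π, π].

(10.0870, 3.9856, 0.4232, 5.6200)

after step 1 (δ=0.32, a=-3.9): (8.195126, 3.039479, 0.518005, 5.110000)
after step 2 (δ=-0.39, a=3.6): (8.639087, 3.292499, 0.440209, 5.470000)
after step 3 (δ=-0.14, a=-2.4): (9.133938, 3.525592, 0.411660, 5.230000)
after step 4 (δ=0.37, a=1.3): (9.613245, 3.734860, 0.486790, 5.360000)
after step 5 (δ=-0.31, a=2.6): (10.086983, 3.985596, 0.423199, 5.620000)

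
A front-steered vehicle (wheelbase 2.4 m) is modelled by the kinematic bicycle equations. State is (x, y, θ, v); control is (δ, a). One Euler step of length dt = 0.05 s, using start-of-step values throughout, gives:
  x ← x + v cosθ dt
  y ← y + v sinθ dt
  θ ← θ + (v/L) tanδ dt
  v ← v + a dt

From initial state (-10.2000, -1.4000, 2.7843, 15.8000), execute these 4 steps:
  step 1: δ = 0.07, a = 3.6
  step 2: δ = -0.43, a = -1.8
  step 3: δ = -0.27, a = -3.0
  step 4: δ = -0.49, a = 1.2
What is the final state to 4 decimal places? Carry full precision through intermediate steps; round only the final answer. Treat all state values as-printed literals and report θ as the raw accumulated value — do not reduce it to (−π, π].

after step 1 (δ=0.07, a=3.6): (-10.940109, -1.123706, 2.807379, 15.980000)
after step 2 (δ=-0.43, a=-1.8): (-11.694899, -0.861613, 2.654697, 15.890000)
after step 3 (δ=-0.27, a=-3.0): (-12.397070, -0.489879, 2.563078, 15.740000)
after step 4 (δ=-0.49, a=1.2): (-13.056006, -0.059562, 2.388171, 15.800000)

(-13.0560, -0.0596, 2.3882, 15.8000)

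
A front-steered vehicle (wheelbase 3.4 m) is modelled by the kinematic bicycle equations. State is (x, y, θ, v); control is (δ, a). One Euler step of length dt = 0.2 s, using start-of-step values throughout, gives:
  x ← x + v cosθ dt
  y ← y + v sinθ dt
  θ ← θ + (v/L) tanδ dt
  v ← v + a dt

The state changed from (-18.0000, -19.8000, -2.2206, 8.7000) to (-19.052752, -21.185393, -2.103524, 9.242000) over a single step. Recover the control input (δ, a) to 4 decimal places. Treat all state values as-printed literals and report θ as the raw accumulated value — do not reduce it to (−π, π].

δ = 0.2249, a = 2.7100

a = (v'−v)/dt = (0.542000)/0.2 = 2.7100
Δθ = θ'−θ = 0.117076;  (v·dt/L) = 8.7000·0.2/3.4 = 0.511765
tan δ = Δθ·L/(v·dt) = 0.228769  →  δ = 0.2249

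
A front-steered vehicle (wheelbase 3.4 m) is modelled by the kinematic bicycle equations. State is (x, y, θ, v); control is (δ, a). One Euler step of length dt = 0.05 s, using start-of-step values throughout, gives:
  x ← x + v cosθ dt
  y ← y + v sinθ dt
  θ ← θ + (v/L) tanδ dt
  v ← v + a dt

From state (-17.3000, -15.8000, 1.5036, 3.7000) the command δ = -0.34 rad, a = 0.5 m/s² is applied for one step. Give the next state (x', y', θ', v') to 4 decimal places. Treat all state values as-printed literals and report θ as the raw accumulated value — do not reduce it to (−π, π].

(-17.2876, -15.6154, 1.4844, 3.7250)

x' = -17.3000 + 3.7000·cos(1.5036)·0.05 = -17.2876
y' = -15.8000 + 3.7000·sin(1.5036)·0.05 = -15.6154
θ' = 1.5036 + (3.7000/3.4)·tan(-0.34)·0.05 = 1.4844
v' = 3.7000 + 0.5000·0.05 = 3.7250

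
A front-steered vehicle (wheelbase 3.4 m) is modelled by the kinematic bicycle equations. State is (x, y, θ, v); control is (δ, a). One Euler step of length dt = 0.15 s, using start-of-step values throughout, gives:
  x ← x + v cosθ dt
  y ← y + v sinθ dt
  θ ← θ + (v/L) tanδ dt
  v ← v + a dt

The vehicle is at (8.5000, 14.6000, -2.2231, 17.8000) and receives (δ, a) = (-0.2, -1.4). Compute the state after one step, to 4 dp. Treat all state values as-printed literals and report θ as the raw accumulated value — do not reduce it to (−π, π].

(6.8793, 12.4782, -2.3823, 17.5900)

x' = 8.5000 + 17.8000·cos(-2.2231)·0.15 = 6.8793
y' = 14.6000 + 17.8000·sin(-2.2231)·0.15 = 12.4782
θ' = -2.2231 + (17.8000/3.4)·tan(-0.2)·0.15 = -2.3823
v' = 17.8000 − 1.4000·0.15 = 17.5900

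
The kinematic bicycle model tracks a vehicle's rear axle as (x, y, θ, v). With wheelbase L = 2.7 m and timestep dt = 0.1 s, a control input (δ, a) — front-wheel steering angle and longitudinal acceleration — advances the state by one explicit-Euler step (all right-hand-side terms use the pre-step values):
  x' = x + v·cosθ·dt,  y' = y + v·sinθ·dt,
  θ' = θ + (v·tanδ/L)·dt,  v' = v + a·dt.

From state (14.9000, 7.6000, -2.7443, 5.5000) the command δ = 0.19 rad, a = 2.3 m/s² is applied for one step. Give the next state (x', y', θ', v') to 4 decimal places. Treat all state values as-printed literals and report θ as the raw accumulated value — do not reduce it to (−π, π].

(14.3928, 7.3872, -2.7051, 5.7300)

x' = 14.9000 + 5.5000·cos(-2.7443)·0.1 = 14.3928
y' = 7.6000 + 5.5000·sin(-2.7443)·0.1 = 7.3872
θ' = -2.7443 + (5.5000/2.7)·tan(0.19)·0.1 = -2.7051
v' = 5.5000 + 2.3000·0.1 = 5.7300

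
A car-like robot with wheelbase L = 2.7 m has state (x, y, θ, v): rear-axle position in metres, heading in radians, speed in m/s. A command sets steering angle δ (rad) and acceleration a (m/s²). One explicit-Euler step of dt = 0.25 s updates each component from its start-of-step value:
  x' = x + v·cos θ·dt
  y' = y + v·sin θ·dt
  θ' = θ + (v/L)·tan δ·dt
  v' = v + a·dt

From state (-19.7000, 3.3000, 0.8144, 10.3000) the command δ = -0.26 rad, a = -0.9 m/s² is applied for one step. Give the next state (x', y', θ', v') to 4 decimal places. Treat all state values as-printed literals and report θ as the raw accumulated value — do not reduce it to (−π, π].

x' = -19.7000 + 10.3000·cos(0.8144)·0.25 = -17.9328
y' = 3.3000 + 10.3000·sin(0.8144)·0.25 = 5.1728
θ' = 0.8144 + (10.3000/2.7)·tan(-0.26)·0.25 = 0.5607
v' = 10.3000 − 0.9000·0.25 = 10.0750

(-17.9328, 5.1728, 0.5607, 10.0750)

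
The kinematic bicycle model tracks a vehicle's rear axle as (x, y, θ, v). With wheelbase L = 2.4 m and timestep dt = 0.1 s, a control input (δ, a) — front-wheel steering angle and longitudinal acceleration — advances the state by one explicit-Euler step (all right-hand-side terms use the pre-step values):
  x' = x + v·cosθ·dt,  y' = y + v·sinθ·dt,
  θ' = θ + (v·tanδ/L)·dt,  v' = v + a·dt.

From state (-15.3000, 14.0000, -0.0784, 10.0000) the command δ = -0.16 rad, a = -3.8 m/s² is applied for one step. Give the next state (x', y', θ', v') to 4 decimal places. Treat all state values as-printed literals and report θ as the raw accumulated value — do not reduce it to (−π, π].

(-14.3031, 13.9217, -0.1456, 9.6200)

x' = -15.3000 + 10.0000·cos(-0.0784)·0.1 = -14.3031
y' = 14.0000 + 10.0000·sin(-0.0784)·0.1 = 13.9217
θ' = -0.0784 + (10.0000/2.4)·tan(-0.16)·0.1 = -0.1456
v' = 10.0000 − 3.8000·0.1 = 9.6200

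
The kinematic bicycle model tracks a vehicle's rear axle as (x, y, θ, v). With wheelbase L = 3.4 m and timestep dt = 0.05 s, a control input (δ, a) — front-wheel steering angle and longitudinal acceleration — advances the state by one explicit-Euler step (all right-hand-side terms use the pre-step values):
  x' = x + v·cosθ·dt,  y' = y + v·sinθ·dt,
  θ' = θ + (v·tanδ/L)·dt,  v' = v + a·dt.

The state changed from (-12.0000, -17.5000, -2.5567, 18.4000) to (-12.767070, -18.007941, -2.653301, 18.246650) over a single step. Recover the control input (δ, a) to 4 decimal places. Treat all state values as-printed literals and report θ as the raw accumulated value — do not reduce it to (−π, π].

a = (v'−v)/dt = (-0.153350)/0.05 = -3.0670
Δθ = θ'−θ = -0.096601;  (v·dt/L) = 18.4000·0.05/3.4 = 0.270588
tan δ = Δθ·L/(v·dt) = -0.357004  →  δ = -0.3429

δ = -0.3429, a = -3.0670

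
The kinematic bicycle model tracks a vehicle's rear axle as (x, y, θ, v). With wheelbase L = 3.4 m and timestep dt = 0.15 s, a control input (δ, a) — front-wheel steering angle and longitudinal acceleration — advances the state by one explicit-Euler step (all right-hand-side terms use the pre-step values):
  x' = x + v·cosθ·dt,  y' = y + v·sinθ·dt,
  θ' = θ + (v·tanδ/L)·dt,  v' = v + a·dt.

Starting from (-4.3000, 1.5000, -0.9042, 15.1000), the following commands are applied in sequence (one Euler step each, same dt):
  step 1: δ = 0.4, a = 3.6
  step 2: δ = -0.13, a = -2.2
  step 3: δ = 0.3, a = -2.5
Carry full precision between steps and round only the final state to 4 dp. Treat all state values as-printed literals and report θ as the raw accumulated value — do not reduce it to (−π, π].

after step 1 (δ=0.4, a=3.6): (-2.899518, -0.280133, -0.622545, 15.640000)
after step 2 (δ=-0.13, a=-2.2): (-0.993634, -1.648097, -0.712754, 15.310000)
after step 3 (δ=0.3, a=-2.5): (0.743815, -3.149823, -0.503815, 14.935000)

(0.7438, -3.1498, -0.5038, 14.9350)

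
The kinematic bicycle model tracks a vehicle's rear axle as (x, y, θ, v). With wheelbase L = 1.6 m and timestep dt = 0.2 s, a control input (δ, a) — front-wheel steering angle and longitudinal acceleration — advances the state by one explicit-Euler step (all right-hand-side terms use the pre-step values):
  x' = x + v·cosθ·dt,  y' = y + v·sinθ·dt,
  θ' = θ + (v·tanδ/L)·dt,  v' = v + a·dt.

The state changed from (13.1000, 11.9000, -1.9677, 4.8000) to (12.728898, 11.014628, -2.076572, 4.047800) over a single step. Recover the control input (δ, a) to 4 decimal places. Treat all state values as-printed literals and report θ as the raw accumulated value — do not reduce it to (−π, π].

δ = -0.1795, a = -3.7610

a = (v'−v)/dt = (-0.752200)/0.2 = -3.7610
Δθ = θ'−θ = -0.108872;  (v·dt/L) = 4.8000·0.2/1.6 = 0.600000
tan δ = Δθ·L/(v·dt) = -0.181453  →  δ = -0.1795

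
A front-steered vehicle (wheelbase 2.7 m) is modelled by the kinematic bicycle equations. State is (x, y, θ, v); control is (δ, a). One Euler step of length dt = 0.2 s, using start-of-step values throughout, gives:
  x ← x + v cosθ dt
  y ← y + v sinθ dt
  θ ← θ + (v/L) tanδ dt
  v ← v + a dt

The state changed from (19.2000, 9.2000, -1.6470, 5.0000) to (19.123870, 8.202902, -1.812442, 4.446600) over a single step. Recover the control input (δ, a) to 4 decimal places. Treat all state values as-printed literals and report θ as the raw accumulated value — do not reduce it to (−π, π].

a = (v'−v)/dt = (-0.553400)/0.2 = -2.7670
Δθ = θ'−θ = -0.165442;  (v·dt/L) = 5.0000·0.2/2.7 = 0.370370
tan δ = Δθ·L/(v·dt) = -0.446693  →  δ = -0.4201

δ = -0.4201, a = -2.7670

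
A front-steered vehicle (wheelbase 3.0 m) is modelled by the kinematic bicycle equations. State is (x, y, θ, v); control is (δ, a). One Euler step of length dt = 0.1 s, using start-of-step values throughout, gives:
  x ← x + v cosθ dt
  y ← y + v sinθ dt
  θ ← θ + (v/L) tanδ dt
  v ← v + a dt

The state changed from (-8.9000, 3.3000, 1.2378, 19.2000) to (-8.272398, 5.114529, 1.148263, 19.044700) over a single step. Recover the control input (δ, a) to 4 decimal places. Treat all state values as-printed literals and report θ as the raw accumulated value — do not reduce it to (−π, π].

a = (v'−v)/dt = (-0.155300)/0.1 = -1.5530
Δθ = θ'−θ = -0.089537;  (v·dt/L) = 19.2000·0.1/3.0 = 0.640000
tan δ = Δθ·L/(v·dt) = -0.139902  →  δ = -0.1390

δ = -0.1390, a = -1.5530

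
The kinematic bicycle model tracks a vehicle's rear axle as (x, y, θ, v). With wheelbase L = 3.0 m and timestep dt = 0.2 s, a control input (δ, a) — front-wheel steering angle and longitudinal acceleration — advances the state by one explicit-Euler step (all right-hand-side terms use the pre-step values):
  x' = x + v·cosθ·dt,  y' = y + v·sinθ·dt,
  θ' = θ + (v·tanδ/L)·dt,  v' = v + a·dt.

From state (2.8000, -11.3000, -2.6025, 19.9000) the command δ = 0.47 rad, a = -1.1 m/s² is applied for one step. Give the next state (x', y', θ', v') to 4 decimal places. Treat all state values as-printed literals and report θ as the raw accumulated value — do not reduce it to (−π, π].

(-0.6155, -13.3432, -1.9286, 19.6800)

x' = 2.8000 + 19.9000·cos(-2.6025)·0.2 = -0.6155
y' = -11.3000 + 19.9000·sin(-2.6025)·0.2 = -13.3432
θ' = -2.6025 + (19.9000/3.0)·tan(0.47)·0.2 = -1.9286
v' = 19.9000 − 1.1000·0.2 = 19.6800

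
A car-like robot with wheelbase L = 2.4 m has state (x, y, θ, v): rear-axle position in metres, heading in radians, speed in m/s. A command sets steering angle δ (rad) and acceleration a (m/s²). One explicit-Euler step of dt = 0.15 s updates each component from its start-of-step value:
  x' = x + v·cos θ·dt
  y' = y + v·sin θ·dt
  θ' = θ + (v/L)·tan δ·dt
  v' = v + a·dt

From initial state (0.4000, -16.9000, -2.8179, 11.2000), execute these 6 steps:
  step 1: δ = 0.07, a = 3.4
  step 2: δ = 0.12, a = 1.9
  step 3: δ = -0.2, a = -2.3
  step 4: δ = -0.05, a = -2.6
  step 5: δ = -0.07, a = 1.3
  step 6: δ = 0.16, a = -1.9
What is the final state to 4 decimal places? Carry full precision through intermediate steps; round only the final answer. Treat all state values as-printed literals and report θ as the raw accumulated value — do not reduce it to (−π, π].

after step 1 (δ=0.07, a=3.4): (-1.192753, -17.434357, -2.768820, 11.710000)
after step 2 (δ=0.12, a=1.9): (-2.828619, -18.074073, -2.680571, 11.995000)
after step 3 (δ=-0.2, a=-2.3): (-4.440024, -18.874494, -2.832540, 11.650000)
after step 4 (δ=-0.05, a=-2.6): (-6.104731, -19.406007, -2.868977, 11.260000)
after step 5 (δ=-0.07, a=1.3): (-7.731356, -19.860773, -2.918320, 11.455000)
after step 6 (δ=0.16, a=-1.9): (-9.406956, -20.241232, -2.802782, 11.170000)

(-9.4070, -20.2412, -2.8028, 11.1700)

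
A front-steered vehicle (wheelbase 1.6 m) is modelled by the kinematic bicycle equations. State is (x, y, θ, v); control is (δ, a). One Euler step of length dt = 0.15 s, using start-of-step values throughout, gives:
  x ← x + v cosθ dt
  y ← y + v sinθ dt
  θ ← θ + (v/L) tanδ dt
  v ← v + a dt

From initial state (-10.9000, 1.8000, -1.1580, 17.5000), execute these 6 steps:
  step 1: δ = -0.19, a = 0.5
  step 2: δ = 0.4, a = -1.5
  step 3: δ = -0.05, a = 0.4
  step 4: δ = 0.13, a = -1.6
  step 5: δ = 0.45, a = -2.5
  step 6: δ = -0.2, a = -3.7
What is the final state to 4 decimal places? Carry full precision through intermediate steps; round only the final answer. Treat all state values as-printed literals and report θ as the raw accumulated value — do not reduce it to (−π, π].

after step 1 (δ=-0.19, a=0.5): (-9.846923, -0.604507, -1.473525, 17.575000)
after step 2 (δ=0.4, a=-1.5): (-9.590895, -3.228295, -0.776907, 17.350000)
after step 3 (δ=-0.05, a=0.4): (-7.735090, -5.052848, -0.858303, 17.410000)
after step 4 (δ=0.13, a=-1.6): (-6.027893, -7.029059, -0.644915, 17.170000)
after step 5 (δ=0.45, a=-2.5): (-3.969680, -8.577271, 0.132653, 16.795000)
after step 6 (δ=-0.2, a=-3.7): (-1.472562, -8.244065, -0.186521, 16.240000)

(-1.4726, -8.2441, -0.1865, 16.2400)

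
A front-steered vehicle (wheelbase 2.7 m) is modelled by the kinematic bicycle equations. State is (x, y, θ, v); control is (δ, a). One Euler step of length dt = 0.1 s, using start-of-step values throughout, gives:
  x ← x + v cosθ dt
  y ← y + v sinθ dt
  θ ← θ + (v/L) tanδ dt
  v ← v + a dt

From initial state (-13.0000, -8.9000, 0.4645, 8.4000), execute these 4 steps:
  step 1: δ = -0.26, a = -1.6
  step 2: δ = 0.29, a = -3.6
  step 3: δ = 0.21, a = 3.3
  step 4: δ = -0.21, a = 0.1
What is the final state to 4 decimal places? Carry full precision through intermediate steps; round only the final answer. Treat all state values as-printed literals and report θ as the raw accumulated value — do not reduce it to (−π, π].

(-10.0765, -7.4393, 0.4702, 8.2200)

after step 1 (δ=-0.26, a=-1.6): (-12.249002, -8.523700, 0.381738, 8.240000)
after step 2 (δ=0.29, a=-3.6): (-11.484314, -8.216733, 0.472809, 7.880000)
after step 3 (δ=0.21, a=3.3): (-10.782764, -7.857886, 0.535015, 8.210000)
after step 4 (δ=-0.21, a=0.1): (-10.076489, -7.439296, 0.470204, 8.220000)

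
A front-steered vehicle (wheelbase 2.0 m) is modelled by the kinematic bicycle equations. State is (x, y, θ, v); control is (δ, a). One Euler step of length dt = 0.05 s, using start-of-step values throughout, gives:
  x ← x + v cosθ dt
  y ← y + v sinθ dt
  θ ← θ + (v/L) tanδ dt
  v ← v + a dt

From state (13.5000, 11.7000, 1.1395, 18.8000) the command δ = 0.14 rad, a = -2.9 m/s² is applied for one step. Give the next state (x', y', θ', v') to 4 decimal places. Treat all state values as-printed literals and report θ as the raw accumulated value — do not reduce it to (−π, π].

(13.8930, 12.5539, 1.2057, 18.6550)

x' = 13.5000 + 18.8000·cos(1.1395)·0.05 = 13.8930
y' = 11.7000 + 18.8000·sin(1.1395)·0.05 = 12.5539
θ' = 1.1395 + (18.8000/2.0)·tan(0.14)·0.05 = 1.2057
v' = 18.8000 − 2.9000·0.05 = 18.6550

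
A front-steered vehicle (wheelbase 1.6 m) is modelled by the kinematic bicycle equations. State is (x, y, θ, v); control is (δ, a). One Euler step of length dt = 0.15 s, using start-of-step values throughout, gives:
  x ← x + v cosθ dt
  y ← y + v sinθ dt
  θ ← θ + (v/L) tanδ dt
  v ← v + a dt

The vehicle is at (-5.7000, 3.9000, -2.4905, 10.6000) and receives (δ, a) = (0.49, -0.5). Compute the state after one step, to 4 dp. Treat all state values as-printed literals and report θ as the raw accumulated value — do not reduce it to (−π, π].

x' = -5.7000 + 10.6000·cos(-2.4905)·0.15 = -6.9647
y' = 3.9000 + 10.6000·sin(-2.4905)·0.15 = 2.9364
θ' = -2.4905 + (10.6000/1.6)·tan(0.49)·0.15 = -1.9604
v' = 10.6000 − 0.5000·0.15 = 10.5250

(-6.9647, 2.9364, -1.9604, 10.5250)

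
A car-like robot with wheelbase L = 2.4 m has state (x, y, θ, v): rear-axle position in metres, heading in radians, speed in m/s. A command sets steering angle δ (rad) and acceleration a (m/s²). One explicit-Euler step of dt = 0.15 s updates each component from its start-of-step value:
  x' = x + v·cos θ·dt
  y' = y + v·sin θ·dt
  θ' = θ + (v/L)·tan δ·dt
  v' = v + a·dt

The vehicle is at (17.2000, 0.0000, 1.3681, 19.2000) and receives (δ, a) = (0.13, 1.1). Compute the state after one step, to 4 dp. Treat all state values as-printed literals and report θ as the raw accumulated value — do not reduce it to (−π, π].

x' = 17.2000 + 19.2000·cos(1.3681)·0.15 = 17.7798
y' = 0.0000 + 19.2000·sin(1.3681)·0.15 = 2.8210
θ' = 1.3681 + (19.2000/2.4)·tan(0.13)·0.15 = 1.5250
v' = 19.2000 + 1.1000·0.15 = 19.3650

(17.7798, 2.8210, 1.5250, 19.3650)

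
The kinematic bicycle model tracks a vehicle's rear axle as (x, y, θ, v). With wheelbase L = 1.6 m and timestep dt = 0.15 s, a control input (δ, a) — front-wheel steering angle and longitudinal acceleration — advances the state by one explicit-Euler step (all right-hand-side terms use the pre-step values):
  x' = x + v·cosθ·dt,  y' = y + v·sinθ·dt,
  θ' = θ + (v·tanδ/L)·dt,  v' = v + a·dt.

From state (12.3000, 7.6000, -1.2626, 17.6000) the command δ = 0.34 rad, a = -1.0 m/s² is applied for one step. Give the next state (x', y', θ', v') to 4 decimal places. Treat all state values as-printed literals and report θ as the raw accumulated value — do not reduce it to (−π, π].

(13.1008, 5.0844, -0.6789, 17.4500)

x' = 12.3000 + 17.6000·cos(-1.2626)·0.15 = 13.1008
y' = 7.6000 + 17.6000·sin(-1.2626)·0.15 = 5.0844
θ' = -1.2626 + (17.6000/1.6)·tan(0.34)·0.15 = -0.6789
v' = 17.6000 − 1.0000·0.15 = 17.4500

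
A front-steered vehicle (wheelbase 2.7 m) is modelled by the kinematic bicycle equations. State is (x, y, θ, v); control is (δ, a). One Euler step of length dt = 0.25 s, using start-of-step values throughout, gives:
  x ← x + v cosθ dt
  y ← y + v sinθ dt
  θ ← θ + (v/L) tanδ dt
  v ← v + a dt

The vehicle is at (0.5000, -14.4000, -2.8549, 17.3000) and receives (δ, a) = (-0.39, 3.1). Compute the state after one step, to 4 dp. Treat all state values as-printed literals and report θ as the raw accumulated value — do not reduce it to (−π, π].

(-3.6485, -15.6230, -3.5133, 18.0750)

x' = 0.5000 + 17.3000·cos(-2.8549)·0.25 = -3.6485
y' = -14.4000 + 17.3000·sin(-2.8549)·0.25 = -15.6230
θ' = -2.8549 + (17.3000/2.7)·tan(-0.39)·0.25 = -3.5133
v' = 17.3000 + 3.1000·0.25 = 18.0750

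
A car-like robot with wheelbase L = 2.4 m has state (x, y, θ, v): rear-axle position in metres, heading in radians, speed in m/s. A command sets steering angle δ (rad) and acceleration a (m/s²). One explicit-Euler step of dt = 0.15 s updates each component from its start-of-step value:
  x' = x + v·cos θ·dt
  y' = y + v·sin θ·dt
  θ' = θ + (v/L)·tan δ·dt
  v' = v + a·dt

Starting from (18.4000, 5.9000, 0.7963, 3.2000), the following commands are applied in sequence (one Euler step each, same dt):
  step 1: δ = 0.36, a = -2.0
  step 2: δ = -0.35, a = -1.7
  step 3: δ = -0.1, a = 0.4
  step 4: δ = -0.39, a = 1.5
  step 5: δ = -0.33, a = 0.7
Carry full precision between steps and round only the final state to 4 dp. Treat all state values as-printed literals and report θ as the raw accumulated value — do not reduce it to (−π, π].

(19.9071, 7.4396, 0.6566, 3.0350)

after step 1 (δ=0.36, a=-2.0): (18.735691, 6.243091, 0.871581, 2.900000)
after step 2 (δ=-0.35, a=-1.7): (19.015665, 6.576017, 0.805419, 2.645000)
after step 3 (δ=-0.1, a=0.4): (19.290537, 6.862122, 0.788833, 2.705000)
after step 4 (δ=-0.39, a=1.5): (19.576458, 7.150014, 0.719339, 2.930000)
after step 5 (δ=-0.33, a=0.7): (19.907068, 7.439595, 0.656614, 3.035000)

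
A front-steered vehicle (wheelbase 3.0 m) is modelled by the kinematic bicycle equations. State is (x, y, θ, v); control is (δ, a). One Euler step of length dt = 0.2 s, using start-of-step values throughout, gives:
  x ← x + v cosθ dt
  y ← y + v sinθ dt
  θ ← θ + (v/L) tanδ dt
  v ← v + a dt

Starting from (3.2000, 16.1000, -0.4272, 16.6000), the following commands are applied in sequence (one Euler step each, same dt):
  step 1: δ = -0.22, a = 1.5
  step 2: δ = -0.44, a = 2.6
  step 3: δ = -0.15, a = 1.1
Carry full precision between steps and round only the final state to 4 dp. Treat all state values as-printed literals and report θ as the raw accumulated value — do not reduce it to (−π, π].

after step 1 (δ=-0.22, a=1.5): (6.221630, 14.724444, -0.674672, 16.900000)
after step 2 (δ=-0.44, a=2.6): (8.861111, 12.613156, -1.205085, 17.420000)
after step 3 (δ=-0.15, a=1.1): (10.107038, 9.359555, -1.380603, 17.640000)

(10.1070, 9.3596, -1.3806, 17.6400)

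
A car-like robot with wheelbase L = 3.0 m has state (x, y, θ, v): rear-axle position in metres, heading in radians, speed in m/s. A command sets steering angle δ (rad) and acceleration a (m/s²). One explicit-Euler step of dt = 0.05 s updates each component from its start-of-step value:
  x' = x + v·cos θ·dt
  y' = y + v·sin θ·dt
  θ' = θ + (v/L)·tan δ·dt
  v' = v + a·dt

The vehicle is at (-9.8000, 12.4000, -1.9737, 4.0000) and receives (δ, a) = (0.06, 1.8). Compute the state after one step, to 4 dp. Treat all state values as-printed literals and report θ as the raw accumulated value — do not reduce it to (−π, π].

(-9.8784, 12.2160, -1.9697, 4.0900)

x' = -9.8000 + 4.0000·cos(-1.9737)·0.05 = -9.8784
y' = 12.4000 + 4.0000·sin(-1.9737)·0.05 = 12.2160
θ' = -1.9737 + (4.0000/3.0)·tan(0.06)·0.05 = -1.9697
v' = 4.0000 + 1.8000·0.05 = 4.0900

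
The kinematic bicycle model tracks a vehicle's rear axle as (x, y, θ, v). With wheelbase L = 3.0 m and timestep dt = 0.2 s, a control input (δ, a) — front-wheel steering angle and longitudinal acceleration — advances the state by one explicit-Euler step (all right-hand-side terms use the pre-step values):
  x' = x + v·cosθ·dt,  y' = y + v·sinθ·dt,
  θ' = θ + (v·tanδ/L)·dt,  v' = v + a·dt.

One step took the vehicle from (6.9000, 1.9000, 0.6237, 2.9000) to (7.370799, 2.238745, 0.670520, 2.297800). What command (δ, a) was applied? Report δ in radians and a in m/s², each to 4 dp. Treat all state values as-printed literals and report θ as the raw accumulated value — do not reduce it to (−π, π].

a = (v'−v)/dt = (-0.602200)/0.2 = -3.0110
Δθ = θ'−θ = 0.046820;  (v·dt/L) = 2.9000·0.2/3.0 = 0.193333
tan δ = Δθ·L/(v·dt) = 0.242172  →  δ = 0.2376

δ = 0.2376, a = -3.0110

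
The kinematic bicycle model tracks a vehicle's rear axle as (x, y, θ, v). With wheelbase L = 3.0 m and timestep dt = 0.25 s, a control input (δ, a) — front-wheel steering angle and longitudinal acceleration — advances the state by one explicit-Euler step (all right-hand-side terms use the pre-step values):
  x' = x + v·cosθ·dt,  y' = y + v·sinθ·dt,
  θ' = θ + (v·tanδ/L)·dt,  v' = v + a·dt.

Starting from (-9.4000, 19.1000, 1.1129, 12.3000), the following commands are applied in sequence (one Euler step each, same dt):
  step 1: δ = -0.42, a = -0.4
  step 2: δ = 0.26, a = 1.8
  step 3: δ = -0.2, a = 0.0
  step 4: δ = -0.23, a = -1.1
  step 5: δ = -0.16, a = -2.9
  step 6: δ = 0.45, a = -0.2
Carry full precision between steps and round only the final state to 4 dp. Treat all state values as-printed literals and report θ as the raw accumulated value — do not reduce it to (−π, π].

(4.2226, 30.5540, 0.7676, 11.6000)

after step 1 (δ=-0.42, a=-0.4): (-8.040659, 21.858227, 0.655163, 12.200000)
after step 2 (δ=0.26, a=1.8): (-5.622166, 23.716557, 0.925618, 12.650000)
after step 3 (δ=-0.2, a=0.0): (-3.720426, 26.243372, 0.711928, 12.650000)
after step 4 (δ=-0.23, a=-1.1): (-1.326086, 28.309417, 0.465102, 12.375000)
after step 5 (δ=-0.16, a=-2.9): (1.439033, 29.697007, 0.298680, 11.650000)
after step 6 (δ=0.45, a=-0.2): (4.222584, 30.554035, 0.767645, 11.600000)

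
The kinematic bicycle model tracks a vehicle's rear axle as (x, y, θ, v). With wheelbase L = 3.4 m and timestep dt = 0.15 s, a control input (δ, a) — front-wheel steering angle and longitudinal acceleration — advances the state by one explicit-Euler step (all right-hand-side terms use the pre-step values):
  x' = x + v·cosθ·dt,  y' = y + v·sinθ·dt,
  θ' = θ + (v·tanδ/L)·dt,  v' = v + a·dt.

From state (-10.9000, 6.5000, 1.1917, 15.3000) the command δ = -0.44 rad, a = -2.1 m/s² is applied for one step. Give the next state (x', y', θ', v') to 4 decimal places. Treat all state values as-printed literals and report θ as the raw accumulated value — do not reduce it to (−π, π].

(-10.0507, 8.6321, 0.8739, 14.9850)

x' = -10.9000 + 15.3000·cos(1.1917)·0.15 = -10.0507
y' = 6.5000 + 15.3000·sin(1.1917)·0.15 = 8.6321
θ' = 1.1917 + (15.3000/3.4)·tan(-0.44)·0.15 = 0.8739
v' = 15.3000 − 2.1000·0.15 = 14.9850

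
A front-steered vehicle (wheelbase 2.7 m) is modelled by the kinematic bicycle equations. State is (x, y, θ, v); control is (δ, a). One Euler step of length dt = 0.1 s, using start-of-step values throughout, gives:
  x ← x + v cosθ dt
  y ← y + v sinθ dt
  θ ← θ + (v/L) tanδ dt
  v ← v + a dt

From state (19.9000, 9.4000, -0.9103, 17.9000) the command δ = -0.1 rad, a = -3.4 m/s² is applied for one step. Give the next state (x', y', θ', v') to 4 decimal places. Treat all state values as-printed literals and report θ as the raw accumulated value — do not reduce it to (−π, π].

(20.9982, 7.9865, -0.9768, 17.5600)

x' = 19.9000 + 17.9000·cos(-0.9103)·0.1 = 20.9982
y' = 9.4000 + 17.9000·sin(-0.9103)·0.1 = 7.9865
θ' = -0.9103 + (17.9000/2.7)·tan(-0.1)·0.1 = -0.9768
v' = 17.9000 − 3.4000·0.1 = 17.5600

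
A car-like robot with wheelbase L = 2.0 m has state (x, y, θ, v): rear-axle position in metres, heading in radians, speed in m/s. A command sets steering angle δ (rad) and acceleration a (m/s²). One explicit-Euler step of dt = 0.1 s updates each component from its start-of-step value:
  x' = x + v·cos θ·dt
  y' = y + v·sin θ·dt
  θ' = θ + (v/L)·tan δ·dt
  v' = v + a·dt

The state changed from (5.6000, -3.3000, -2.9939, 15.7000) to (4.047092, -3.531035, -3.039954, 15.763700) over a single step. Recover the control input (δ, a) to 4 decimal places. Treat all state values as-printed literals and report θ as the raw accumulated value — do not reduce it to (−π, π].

δ = -0.0586, a = 0.6370

a = (v'−v)/dt = (0.063700)/0.1 = 0.6370
Δθ = θ'−θ = -0.046054;  (v·dt/L) = 15.7000·0.1/2.0 = 0.785000
tan δ = Δθ·L/(v·dt) = -0.058668  →  δ = -0.0586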